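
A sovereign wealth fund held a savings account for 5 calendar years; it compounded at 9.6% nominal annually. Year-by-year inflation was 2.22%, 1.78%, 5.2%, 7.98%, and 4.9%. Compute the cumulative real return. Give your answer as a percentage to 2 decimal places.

27.56%

Cumulative inflation factor: 1.0222 × 1.0178 × 1.052 × 1.0798 × 1.049 ≈ 1.23975.
Nominal growth factor: 1.58144. Real growth factor = 1.58144 / 1.23975 ≈ 1.27562.
Total real return ≈ 27.5616%.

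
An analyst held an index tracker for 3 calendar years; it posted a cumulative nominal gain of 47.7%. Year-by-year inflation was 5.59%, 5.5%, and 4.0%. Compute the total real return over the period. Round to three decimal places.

Cumulative inflation factor: 1.0559 × 1.055 × 1.040 ≈ 1.15853.
Nominal growth factor: 1.47700. Real growth factor = 1.47700 / 1.15853 ≈ 1.27489.
Total real return ≈ 27.4888%.

27.489%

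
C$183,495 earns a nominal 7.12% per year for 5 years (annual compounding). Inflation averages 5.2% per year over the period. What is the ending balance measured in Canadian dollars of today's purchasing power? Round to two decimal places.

Nominal value at maturity: C$183,495 × (1 + 7.12%)^5 ≈ C$258,807.62.
Price-level factor over 5 years: (1 + 5.2%)^5 ≈ 1.2884830183.
Dividing the nominal maturity value by the price-level factor gives the value in today's money.

C$200,862.27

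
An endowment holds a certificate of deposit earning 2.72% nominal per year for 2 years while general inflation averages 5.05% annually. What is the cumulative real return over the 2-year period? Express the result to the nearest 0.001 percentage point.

-4.387%

The annual real rate is (1+2.72%)/(1+5.05%) − 1 = -2.2180%.
Compounded over 2 years: (1 + -0.022180)^2 − 1 ≈ -0.04387.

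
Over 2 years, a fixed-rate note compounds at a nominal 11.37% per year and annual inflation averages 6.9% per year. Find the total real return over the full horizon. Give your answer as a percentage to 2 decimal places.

8.54%

The annual real rate is (1+11.37%)/(1+6.9%) − 1 = 4.1815%.
Compounded over 2 years: (1 + 0.041815)^2 − 1 ≈ 0.08538.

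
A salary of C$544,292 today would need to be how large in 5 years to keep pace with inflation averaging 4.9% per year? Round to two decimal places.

C$691,368.19

Cumulative price-level factor: (1+4.9%)^5 ≈ 1.2702155965.
The nominal amount required is C$544,292 scaled up by that factor.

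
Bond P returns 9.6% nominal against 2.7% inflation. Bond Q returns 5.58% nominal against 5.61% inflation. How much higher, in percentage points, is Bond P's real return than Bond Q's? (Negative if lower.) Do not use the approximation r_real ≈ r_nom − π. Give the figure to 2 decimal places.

Bond P real return: 1.096/1.027 − 1 = 6.719%.
Bond Q real return: 1.0558/1.0561 − 1 = -0.028%.
Difference: 6.719 − (-0.028) = 6.747 pp.

6.75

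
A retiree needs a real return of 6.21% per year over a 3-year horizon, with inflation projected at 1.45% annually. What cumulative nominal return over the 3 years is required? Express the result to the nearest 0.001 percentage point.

25.099%

Required annual nominal rate: (1+6.21%)(1+1.45%) − 1 = 7.750045%.
Cumulative over 3 years: (1 + 0.07750045)^3 − 1 ≈ 0.25099.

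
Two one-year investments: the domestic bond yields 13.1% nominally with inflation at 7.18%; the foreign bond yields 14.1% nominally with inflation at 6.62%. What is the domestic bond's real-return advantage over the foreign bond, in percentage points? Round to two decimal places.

The domestic bond real return: 1.131/1.0718 − 1 = 5.523%.
The foreign bond real return: 1.141/1.0662 − 1 = 7.016%.
Difference: 5.523 − 7.016 = -1.493 pp.

-1.49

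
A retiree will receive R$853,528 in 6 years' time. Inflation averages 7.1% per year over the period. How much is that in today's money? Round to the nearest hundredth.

Price-level factor over 6 years: (1 + 7.1%)^6 ≈ 1.5091653487.
Purchasing power today: R$853,528 divided by that factor.

R$565,562.95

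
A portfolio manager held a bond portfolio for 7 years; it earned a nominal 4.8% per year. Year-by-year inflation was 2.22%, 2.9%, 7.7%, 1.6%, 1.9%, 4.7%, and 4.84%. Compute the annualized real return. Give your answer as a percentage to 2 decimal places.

Cumulative inflation factor: 1.0222 × 1.029 × 1.077 × 1.016 × 1.019 × 1.047 × 1.0484 ≈ 1.28739.
Nominal growth factor: 1.38845. Real growth factor = 1.38845 / 1.28739 ≈ 1.07850.
Annualized: 1.07850^(1/7) − 1 ≈ 0.01085.

1.09%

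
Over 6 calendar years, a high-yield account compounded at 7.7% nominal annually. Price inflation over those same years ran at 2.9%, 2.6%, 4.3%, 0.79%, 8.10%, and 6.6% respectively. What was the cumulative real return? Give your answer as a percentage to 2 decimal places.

22.02%

Cumulative inflation factor: 1.029 × 1.026 × 1.043 × 1.0079 × 1.0810 × 1.066 ≈ 1.27893.
Nominal growth factor: 1.56061. Real growth factor = 1.56061 / 1.27893 ≈ 1.22024.
Total real return ≈ 22.0244%.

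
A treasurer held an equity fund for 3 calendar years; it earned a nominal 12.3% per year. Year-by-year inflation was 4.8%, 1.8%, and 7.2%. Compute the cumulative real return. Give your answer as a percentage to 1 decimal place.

23.8%

Cumulative inflation factor: 1.048 × 1.018 × 1.072 ≈ 1.14368.
Nominal growth factor: 1.41625. Real growth factor = 1.41625 / 1.14368 ≈ 1.23833.
Total real return ≈ 23.8327%.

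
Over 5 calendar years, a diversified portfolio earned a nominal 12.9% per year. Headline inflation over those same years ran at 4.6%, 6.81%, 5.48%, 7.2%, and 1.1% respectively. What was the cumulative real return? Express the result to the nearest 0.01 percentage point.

43.62%

Cumulative inflation factor: 1.046 × 1.0681 × 1.0548 × 1.072 × 1.011 ≈ 1.27720.
Nominal growth factor: 1.83430. Real growth factor = 1.83430 / 1.27720 ≈ 1.43618.
Total real return ≈ 43.6184%.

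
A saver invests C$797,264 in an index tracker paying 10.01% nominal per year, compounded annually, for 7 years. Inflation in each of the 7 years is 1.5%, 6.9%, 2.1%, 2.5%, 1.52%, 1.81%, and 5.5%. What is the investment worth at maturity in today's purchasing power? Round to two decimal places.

Nominal value at maturity: C$797,264 × (1 + 10.01%)^7 ≈ C$1,554,630.94.
Price-level factor over 7 years: 1.015 × 1.069 × 1.021 × 1.025 × 1.0152 × 1.0181 × 1.055 ≈ 1.2381916220.
Dividing the nominal maturity value by the price-level factor gives the value in today's money.

C$1,255,565.71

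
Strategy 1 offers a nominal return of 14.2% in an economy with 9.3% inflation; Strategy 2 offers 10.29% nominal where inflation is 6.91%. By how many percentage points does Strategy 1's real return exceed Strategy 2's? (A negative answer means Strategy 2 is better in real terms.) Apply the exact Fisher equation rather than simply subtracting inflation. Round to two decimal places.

Strategy 1 real return: 1.142/1.093 − 1 = 4.483%.
Strategy 2 real return: 1.1029/1.0691 − 1 = 3.162%.
Difference: 4.483 − 3.162 = 1.321 pp.

1.32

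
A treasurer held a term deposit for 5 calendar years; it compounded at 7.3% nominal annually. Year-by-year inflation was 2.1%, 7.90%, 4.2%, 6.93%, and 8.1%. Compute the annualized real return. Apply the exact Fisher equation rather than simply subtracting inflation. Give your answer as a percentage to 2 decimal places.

Cumulative inflation factor: 1.021 × 1.0790 × 1.042 × 1.0693 × 1.081 ≈ 1.32691.
Nominal growth factor: 1.42232. Real growth factor = 1.42232 / 1.32691 ≈ 1.07191.
Annualized: 1.07191^(1/5) − 1 ≈ 0.01399.

1.40%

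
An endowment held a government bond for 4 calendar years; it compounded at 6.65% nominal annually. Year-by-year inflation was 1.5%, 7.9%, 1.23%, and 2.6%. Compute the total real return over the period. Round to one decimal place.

13.7%

Cumulative inflation factor: 1.015 × 1.079 × 1.0123 × 1.026 ≈ 1.13748.
Nominal growth factor: 1.29373. Real growth factor = 1.29373 / 1.13748 ≈ 1.13736.
Total real return ≈ 13.7364%.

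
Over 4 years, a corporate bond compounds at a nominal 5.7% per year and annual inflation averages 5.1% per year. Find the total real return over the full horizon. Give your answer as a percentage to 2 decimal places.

The annual real rate is (1+5.7%)/(1+5.1%) − 1 = 0.5709%.
Compounded over 4 years: (1 + 0.005709)^4 − 1 ≈ 0.02303.

2.30%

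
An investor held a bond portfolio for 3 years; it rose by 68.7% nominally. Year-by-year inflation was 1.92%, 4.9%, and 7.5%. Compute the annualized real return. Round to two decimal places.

Cumulative inflation factor: 1.0192 × 1.049 × 1.075 ≈ 1.14933.
Nominal growth factor: 1.68700. Real growth factor = 1.68700 / 1.14933 ≈ 1.46782.
Annualized: 1.46782^(1/3) − 1 ≈ 0.13647.

13.65%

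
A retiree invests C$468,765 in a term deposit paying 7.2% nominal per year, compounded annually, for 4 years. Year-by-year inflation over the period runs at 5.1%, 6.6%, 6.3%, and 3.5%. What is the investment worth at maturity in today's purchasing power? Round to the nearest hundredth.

C$502,227.84

Nominal value at maturity: C$468,765 × (1 + 7.2%)^4 ≈ C$619,062.25.
Price-level factor over 4 years: 1.051 × 1.066 × 1.063 × 1.035 ≈ 1.2326322750.
The maturity value deflated by that factor is the answer in today's purchasing power.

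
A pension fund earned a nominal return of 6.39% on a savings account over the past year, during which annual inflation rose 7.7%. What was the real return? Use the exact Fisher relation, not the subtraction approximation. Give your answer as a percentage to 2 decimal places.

Real return via the Fisher equation: (1 + 6.39%)/(1 + 7.7%) − 1 = 1.0639/1.077 − 1 ≈ -0.01216.

-1.22%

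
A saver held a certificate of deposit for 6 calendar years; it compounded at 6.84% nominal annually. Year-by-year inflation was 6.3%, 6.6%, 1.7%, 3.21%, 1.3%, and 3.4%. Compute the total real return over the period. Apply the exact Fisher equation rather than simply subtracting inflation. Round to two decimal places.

Cumulative inflation factor: 1.063 × 1.066 × 1.017 × 1.0321 × 1.013 × 1.034 ≈ 1.24584.
Nominal growth factor: 1.48732. Real growth factor = 1.48732 / 1.24584 ≈ 1.19382.
Total real return ≈ 19.3823%.

19.38%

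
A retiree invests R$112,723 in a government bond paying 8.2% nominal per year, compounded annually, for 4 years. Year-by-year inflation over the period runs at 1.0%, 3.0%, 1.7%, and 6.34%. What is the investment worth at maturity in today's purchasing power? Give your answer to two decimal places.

Nominal value at maturity: R$112,723 × (1 + 8.2%)^4 ≈ R$154,497.54.
Price-level factor over 4 years: 1.010 × 1.030 × 1.017 × 1.0634 ≈ 1.1250613553.
The maturity value deflated by that factor is the answer in today's purchasing power.

R$137,323.66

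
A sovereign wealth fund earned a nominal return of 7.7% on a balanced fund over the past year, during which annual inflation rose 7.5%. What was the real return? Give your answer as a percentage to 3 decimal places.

Real return via the Fisher equation: (1 + 7.7%)/(1 + 7.5%) − 1 = 1.077/1.075 − 1 ≈ 0.00186.

0.186%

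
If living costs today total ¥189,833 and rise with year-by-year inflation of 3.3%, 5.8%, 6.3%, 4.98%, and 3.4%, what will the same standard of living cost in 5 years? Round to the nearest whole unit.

Cumulative price-level factor: 1.033 × 1.058 × 1.063 × 1.0498 × 1.034 ≈ 1.2610908102.
The nominal amount required is ¥189,833 scaled up by that factor.

¥239,397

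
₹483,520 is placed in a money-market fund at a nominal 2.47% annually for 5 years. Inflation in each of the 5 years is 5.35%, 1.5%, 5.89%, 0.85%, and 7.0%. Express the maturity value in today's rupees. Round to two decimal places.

₹447,077.60

Nominal value at maturity: ₹483,520 × (1 + 2.47%)^5 ≈ ₹546,258.39.
Price-level factor over 5 years: 1.0535 × 1.015 × 1.0589 × 1.0085 × 1.070 ≈ 1.2218424532.
Dividing the nominal maturity value by the price-level factor gives the value in today's money.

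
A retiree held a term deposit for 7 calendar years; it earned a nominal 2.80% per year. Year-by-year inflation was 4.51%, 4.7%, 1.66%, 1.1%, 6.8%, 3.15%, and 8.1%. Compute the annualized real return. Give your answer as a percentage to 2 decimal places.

-1.40%

Cumulative inflation factor: 1.0451 × 1.047 × 1.0166 × 1.011 × 1.068 × 1.0315 × 1.081 ≈ 1.33928.
Nominal growth factor: 1.21325. Real growth factor = 1.21325 / 1.33928 ≈ 0.90590.
Annualized: 0.90590^(1/7) − 1 ≈ -0.01402.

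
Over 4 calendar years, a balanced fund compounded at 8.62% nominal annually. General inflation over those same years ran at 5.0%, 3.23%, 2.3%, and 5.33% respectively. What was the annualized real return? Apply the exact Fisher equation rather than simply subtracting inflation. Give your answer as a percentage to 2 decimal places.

4.49%

Cumulative inflation factor: 1.050 × 1.0323 × 1.023 × 1.0533 ≈ 1.16795.
Nominal growth factor: 1.39200. Real growth factor = 1.39200 / 1.16795 ≈ 1.19184.
Annualized: 1.19184^(1/4) − 1 ≈ 0.04485.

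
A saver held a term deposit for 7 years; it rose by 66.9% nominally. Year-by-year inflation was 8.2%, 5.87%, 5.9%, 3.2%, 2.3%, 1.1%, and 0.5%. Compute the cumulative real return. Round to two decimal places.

28.26%

Cumulative inflation factor: 1.082 × 1.0587 × 1.059 × 1.032 × 1.023 × 1.011 × 1.005 ≈ 1.30127.
Nominal growth factor: 1.66900. Real growth factor = 1.66900 / 1.30127 ≈ 1.28259.
Total real return ≈ 28.2589%.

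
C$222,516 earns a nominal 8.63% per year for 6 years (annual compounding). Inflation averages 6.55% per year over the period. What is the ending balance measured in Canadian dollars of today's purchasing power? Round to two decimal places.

Nominal value at maturity: C$222,516 × (1 + 8.63%)^6 ≈ C$365,645.24.
Price-level factor over 6 years: (1 + 6.55%)^6 ≈ 1.4632573838.
The maturity value deflated by that factor is the answer in today's purchasing power.

C$249,884.43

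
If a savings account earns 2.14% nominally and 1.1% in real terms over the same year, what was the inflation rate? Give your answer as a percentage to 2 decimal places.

From (1+r_nom) = (1+r_real)(1+π), we get 1+π = (1 + 2.14%)/(1 + 1.1%) = 1.0214/1.011 ≈ 1.01029.
So π ≈ 1.0287%.

1.03%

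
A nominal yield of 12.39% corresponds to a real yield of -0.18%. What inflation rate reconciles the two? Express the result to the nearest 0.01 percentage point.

12.59%

From (1+r_nom) = (1+r_real)(1+π), we get 1+π = (1 + 12.39%)/(1 − 0.18%) = 1.1239/0.9982 ≈ 1.12593.
So π ≈ 12.5927%.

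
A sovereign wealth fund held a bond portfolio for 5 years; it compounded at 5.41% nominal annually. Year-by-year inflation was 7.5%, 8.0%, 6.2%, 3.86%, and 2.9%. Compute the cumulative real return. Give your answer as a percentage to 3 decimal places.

-1.238%

Cumulative inflation factor: 1.075 × 1.080 × 1.062 × 1.0386 × 1.029 ≈ 1.31771.
Nominal growth factor: 1.30139. Real growth factor = 1.30139 / 1.31771 ≈ 0.98762.
Total real return ≈ -1.2383%.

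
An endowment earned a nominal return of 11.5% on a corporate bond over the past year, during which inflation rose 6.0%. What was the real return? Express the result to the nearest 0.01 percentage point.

Real return via the Fisher equation: (1 + 11.5%)/(1 + 6.0%) − 1 = 1.115/1.060 − 1 ≈ 0.05189.

5.19%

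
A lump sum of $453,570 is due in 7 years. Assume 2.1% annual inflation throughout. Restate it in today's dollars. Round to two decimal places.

Price-level factor over 7 years: (1 + 2.1%)^7 ≈ 1.1565920282.
Purchasing power today: $453,570 divided by that factor.

$392,160.75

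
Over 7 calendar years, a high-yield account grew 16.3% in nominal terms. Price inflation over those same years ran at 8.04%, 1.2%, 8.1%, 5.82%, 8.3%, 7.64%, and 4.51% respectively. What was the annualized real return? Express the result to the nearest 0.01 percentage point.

Cumulative inflation factor: 1.0804 × 1.012 × 1.081 × 1.0582 × 1.083 × 1.0764 × 1.0451 ≈ 1.52377.
Nominal growth factor: 1.16300. Real growth factor = 1.16300 / 1.52377 ≈ 0.76324.
Annualized: 0.76324^(1/7) − 1 ≈ -0.03786.

-3.79%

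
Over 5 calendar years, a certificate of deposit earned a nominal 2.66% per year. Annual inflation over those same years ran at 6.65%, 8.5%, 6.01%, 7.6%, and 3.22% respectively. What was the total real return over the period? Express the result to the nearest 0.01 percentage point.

Cumulative inflation factor: 1.0665 × 1.085 × 1.0601 × 1.076 × 1.0322 ≈ 1.36243.
Nominal growth factor: 1.14027. Real growth factor = 1.14027 / 1.36243 ≈ 0.83694.
Total real return ≈ -16.3063%.

-16.31%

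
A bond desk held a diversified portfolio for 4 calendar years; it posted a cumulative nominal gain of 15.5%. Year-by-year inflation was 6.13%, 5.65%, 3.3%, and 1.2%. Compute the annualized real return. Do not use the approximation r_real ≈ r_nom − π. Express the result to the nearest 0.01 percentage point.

Cumulative inflation factor: 1.0613 × 1.0565 × 1.033 × 1.012 ≈ 1.17216.
Nominal growth factor: 1.15500. Real growth factor = 1.15500 / 1.17216 ≈ 0.98536.
Annualized: 0.98536^(1/4) − 1 ≈ -0.00368.

-0.37%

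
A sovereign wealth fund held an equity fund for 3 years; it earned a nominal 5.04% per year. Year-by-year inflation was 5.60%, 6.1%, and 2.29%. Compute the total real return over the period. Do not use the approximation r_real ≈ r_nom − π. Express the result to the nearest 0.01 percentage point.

1.12%

Cumulative inflation factor: 1.0560 × 1.061 × 1.0229 ≈ 1.14607.
Nominal growth factor: 1.15895. Real growth factor = 1.15895 / 1.14607 ≈ 1.01123.
Total real return ≈ 1.1234%.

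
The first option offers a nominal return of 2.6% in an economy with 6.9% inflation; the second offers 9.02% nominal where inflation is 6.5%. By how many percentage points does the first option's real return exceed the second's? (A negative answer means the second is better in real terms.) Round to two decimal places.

The first option real return: 1.026/1.069 − 1 = -4.022%.
The second real return: 1.0902/1.065 − 1 = 2.366%.
Difference: -4.022 − 2.366 = -6.388 pp.

-6.39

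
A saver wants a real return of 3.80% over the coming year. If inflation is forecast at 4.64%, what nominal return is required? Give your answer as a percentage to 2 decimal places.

8.62%

By the Fisher equation, 1 + r_nom = (1 + 3.80%)(1 + 4.64%) = 1.0380 × 1.0464 = 1.0861632.
So r_nom = 8.61632%.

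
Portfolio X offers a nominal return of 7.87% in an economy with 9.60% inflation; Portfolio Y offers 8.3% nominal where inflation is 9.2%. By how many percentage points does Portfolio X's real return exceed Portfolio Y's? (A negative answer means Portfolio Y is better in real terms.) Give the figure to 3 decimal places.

Portfolio X real return: 1.0787/1.0960 − 1 = -1.5785%.
Portfolio Y real return: 1.083/1.092 − 1 = -0.8242%.
Difference: -1.5785 − (-0.8242) = -0.7543 pp.

-0.754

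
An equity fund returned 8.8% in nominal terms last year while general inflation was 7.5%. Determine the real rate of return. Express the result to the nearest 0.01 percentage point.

1.21%

Real return via the Fisher equation: (1 + 8.8%)/(1 + 7.5%) − 1 = 1.088/1.075 − 1 ≈ 0.01209.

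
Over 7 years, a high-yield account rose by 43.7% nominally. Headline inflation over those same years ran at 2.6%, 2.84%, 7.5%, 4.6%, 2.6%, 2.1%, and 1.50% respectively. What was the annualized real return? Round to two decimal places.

1.88%

Cumulative inflation factor: 1.026 × 1.0284 × 1.075 × 1.046 × 1.026 × 1.021 × 1.0150 ≈ 1.26150.
Nominal growth factor: 1.43700. Real growth factor = 1.43700 / 1.26150 ≈ 1.13912.
Annualized: 1.13912^(1/7) − 1 ≈ 0.01878.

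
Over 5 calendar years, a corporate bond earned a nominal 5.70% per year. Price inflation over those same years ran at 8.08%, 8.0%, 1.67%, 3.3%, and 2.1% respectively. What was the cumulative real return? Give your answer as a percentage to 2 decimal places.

Cumulative inflation factor: 1.0808 × 1.080 × 1.0167 × 1.033 × 1.021 ≈ 1.25166.
Nominal growth factor: 1.31940. Real growth factor = 1.31940 / 1.25166 ≈ 1.05411.
Total real return ≈ 5.4112%.

5.41%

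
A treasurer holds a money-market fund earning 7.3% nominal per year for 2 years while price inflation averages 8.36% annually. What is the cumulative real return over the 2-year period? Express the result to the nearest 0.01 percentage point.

-1.95%

The annual real rate is (1+7.3%)/(1+8.36%) − 1 = -0.9782%.
Compounded over 2 years: (1 + -0.009782)^2 − 1 ≈ -0.01947.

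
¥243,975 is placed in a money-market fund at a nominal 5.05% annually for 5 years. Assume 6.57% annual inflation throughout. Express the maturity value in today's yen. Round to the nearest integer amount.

¥227,065

Nominal value at maturity: ¥243,975 × (1 + 5.05%)^5 ≈ ¥312,123.
Price-level factor over 5 years: (1 + 6.57%)^5 ≈ 1.3745952185.
Dividing the nominal maturity value by the price-level factor gives the value in today's money.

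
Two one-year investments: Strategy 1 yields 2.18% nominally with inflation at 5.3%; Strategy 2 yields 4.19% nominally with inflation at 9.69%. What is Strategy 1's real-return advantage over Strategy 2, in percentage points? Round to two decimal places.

2.05

Strategy 1 real return: 1.0218/1.053 − 1 = -2.963%.
Strategy 2 real return: 1.0419/1.0969 − 1 = -5.014%.
Difference: -2.963 − (-5.014) = 2.051 pp.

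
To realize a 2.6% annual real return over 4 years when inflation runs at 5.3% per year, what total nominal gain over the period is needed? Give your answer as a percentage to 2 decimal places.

36.24%

Required annual nominal rate: (1+2.6%)(1+5.3%) − 1 = 8.0378%.
Cumulative over 4 years: (1 + 0.080378)^4 − 1 ≈ 0.36239.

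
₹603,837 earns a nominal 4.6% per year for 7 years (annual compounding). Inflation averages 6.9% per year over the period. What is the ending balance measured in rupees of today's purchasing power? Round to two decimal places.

₹518,558.28

Nominal value at maturity: ₹603,837 × (1 + 4.6%)^7 ≈ ₹827,259.02.
Price-level factor over 7 years: (1 + 6.9%)^7 ≈ 1.5953057718.
Dividing the nominal maturity value by the price-level factor gives the value in today's money.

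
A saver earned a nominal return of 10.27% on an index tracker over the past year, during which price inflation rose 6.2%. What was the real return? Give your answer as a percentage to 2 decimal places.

Real return via the Fisher equation: (1 + 10.27%)/(1 + 6.2%) − 1 = 1.1027/1.062 − 1 ≈ 0.03832.

3.83%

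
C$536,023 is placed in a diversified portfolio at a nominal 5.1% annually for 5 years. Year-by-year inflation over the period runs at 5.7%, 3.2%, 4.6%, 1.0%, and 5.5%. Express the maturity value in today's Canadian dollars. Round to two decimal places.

C$565,375.26

Nominal value at maturity: C$536,023 × (1 + 5.1%)^5 ≈ C$687,380.18.
Price-level factor over 5 years: 1.057 × 1.032 × 1.046 × 1.010 × 1.055 ≈ 1.2157945788.
The maturity value deflated by that factor is the answer in today's purchasing power.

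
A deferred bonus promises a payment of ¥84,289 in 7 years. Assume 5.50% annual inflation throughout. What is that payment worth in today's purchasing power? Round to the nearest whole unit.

Price-level factor over 7 years: (1 + 5.50%)^7 ≈ 1.4546791611.
Purchasing power today: ¥84,289 divided by that factor.

¥57,943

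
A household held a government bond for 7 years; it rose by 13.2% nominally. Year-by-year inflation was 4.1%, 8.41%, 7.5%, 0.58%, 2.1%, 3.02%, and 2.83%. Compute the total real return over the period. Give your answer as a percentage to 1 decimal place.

-14.2%

Cumulative inflation factor: 1.041 × 1.0841 × 1.075 × 1.0058 × 1.021 × 1.0302 × 1.0283 ≈ 1.31980.
Nominal growth factor: 1.13200. Real growth factor = 1.13200 / 1.31980 ≈ 0.85771.
Total real return ≈ -14.2293%.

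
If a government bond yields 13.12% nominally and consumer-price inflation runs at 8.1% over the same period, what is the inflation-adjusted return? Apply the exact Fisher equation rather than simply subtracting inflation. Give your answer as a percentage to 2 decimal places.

4.64%

Real return via the Fisher equation: (1 + 13.12%)/(1 + 8.1%) − 1 = 1.1312/1.081 − 1 ≈ 0.04644.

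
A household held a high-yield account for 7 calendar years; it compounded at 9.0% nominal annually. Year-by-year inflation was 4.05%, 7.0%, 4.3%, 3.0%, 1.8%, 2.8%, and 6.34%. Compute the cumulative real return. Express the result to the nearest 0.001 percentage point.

37.341%

Cumulative inflation factor: 1.0405 × 1.070 × 1.043 × 1.030 × 1.018 × 1.028 × 1.0634 ≈ 1.33102.
Nominal growth factor: 1.82804. Real growth factor = 1.82804 / 1.33102 ≈ 1.37341.
Total real return ≈ 37.3411%.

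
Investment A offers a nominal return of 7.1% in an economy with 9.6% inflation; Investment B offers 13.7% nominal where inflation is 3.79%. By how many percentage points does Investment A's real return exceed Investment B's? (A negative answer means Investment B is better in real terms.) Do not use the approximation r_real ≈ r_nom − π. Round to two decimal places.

-11.83

Investment A real return: 1.071/1.096 − 1 = -2.281%.
Investment B real return: 1.137/1.0379 − 1 = 9.548%.
Difference: -2.281 − 9.548 = -11.829 pp.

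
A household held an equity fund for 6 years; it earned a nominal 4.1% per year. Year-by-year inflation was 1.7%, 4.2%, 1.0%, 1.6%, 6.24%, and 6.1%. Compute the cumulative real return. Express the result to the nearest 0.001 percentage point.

Cumulative inflation factor: 1.017 × 1.042 × 1.010 × 1.016 × 1.0624 × 1.061 ≈ 1.22576.
Nominal growth factor: 1.27264. Real growth factor = 1.27264 / 1.22576 ≈ 1.03824.
Total real return ≈ 3.8239%.

3.824%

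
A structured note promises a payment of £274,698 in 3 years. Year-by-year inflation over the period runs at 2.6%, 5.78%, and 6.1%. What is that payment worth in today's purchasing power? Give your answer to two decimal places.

Price-level factor over 3 years: 1.026 × 1.0578 × 1.061 = 1.1515062708.
Purchasing power today: £274,698 divided by that factor.

£238,555.37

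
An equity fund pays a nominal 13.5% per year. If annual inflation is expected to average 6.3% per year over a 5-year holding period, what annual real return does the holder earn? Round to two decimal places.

With constant rates the annual real return is the same each year: (1+13.5%)/(1+6.3%) − 1 = 0.06773.

6.77%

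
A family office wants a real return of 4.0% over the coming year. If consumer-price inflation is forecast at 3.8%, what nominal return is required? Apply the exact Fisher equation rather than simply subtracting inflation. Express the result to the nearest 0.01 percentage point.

By the Fisher equation, 1 + r_nom = (1 + 4.0%)(1 + 3.8%) = 1.040 × 1.038 = 1.07952.
So r_nom = 7.952%.

7.95%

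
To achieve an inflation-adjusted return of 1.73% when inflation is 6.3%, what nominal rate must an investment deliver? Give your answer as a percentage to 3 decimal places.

By the Fisher equation, 1 + r_nom = (1 + 1.73%)(1 + 6.3%) = 1.0173 × 1.063 = 1.0813899.
So r_nom = 8.13899%.

8.139%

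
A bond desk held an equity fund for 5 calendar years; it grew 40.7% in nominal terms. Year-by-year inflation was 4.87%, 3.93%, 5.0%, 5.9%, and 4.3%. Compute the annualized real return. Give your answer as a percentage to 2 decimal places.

2.17%

Cumulative inflation factor: 1.0487 × 1.0393 × 1.050 × 1.059 × 1.043 ≈ 1.26404.
Nominal growth factor: 1.40700. Real growth factor = 1.40700 / 1.26404 ≈ 1.11310.
Annualized: 1.11310^(1/5) − 1 ≈ 0.02166.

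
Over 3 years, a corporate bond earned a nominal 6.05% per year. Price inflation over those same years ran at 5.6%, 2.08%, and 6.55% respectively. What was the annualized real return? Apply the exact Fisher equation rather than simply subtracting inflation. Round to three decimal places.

Cumulative inflation factor: 1.056 × 1.0208 × 1.0655 ≈ 1.14857.
Nominal growth factor: 1.19270. Real growth factor = 1.19270 / 1.14857 ≈ 1.03842.
Annualized: 1.03842^(1/3) − 1 ≈ 0.01265.

1.265%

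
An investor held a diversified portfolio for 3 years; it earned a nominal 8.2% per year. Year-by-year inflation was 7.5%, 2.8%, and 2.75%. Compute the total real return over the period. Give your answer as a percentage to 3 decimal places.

Cumulative inflation factor: 1.075 × 1.028 × 1.0275 ≈ 1.13549.
Nominal growth factor: 1.26672. Real growth factor = 1.26672 / 1.13549 ≈ 1.11557.
Total real return ≈ 11.5574%.

11.557%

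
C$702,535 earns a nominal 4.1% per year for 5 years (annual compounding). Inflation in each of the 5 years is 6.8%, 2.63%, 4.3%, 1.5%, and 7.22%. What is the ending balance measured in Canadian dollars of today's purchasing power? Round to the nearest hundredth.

C$690,319.08

Nominal value at maturity: C$702,535 × (1 + 4.1%)^5 ≈ C$858,858.49.
Price-level factor over 5 years: 1.068 × 1.0263 × 1.043 × 1.015 × 1.0722 ≈ 1.2441471102.
Dividing the nominal maturity value by the price-level factor gives the value in today's money.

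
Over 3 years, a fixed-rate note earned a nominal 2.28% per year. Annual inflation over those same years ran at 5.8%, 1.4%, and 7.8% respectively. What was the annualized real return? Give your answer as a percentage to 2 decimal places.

-2.56%

Cumulative inflation factor: 1.058 × 1.014 × 1.078 ≈ 1.15649.
Nominal growth factor: 1.06997. Real growth factor = 1.06997 / 1.15649 ≈ 0.92519.
Annualized: 0.92519^(1/3) − 1 ≈ -0.02559.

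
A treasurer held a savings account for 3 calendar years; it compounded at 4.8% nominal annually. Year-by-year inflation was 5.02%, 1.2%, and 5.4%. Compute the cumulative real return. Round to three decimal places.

Cumulative inflation factor: 1.0502 × 1.012 × 1.054 ≈ 1.12019.
Nominal growth factor: 1.15102. Real growth factor = 1.15102 / 1.12019 ≈ 1.02752.
Total real return ≈ 2.7521%.

2.752%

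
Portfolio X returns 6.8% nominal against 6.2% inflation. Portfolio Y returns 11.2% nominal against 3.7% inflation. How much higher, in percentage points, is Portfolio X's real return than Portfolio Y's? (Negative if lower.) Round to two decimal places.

Portfolio X real return: 1.068/1.062 − 1 = 0.565%.
Portfolio Y real return: 1.112/1.037 − 1 = 7.232%.
Difference: 0.565 − 7.232 = -6.667 pp.

-6.67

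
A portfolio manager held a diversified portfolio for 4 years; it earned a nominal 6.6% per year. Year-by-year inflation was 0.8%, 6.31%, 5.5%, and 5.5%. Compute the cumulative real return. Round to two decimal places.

Cumulative inflation factor: 1.008 × 1.0631 × 1.055 × 1.055 ≈ 1.19272.
Nominal growth factor: 1.29130. Real growth factor = 1.29130 / 1.19272 ≈ 1.08265.
Total real return ≈ 8.2653%.

8.27%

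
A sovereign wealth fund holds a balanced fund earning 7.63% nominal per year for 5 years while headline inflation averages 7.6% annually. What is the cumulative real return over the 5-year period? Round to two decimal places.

0.14%

The annual real rate is (1+7.63%)/(1+7.6%) − 1 = 0.0279%.
Compounded over 5 years: (1 + 0.000279)^5 − 1 ≈ 0.00139.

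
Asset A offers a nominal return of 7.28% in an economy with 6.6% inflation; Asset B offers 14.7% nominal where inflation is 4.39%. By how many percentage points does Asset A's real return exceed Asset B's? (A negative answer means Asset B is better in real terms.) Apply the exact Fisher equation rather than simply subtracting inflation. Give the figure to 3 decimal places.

-9.239

Asset A real return: 1.0728/1.066 − 1 = 0.6379%.
Asset B real return: 1.147/1.0439 − 1 = 9.8764%.
Difference: 0.6379 − 9.8764 = -9.2385 pp.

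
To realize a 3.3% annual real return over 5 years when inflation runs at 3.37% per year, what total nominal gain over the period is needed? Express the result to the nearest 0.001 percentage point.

38.827%

Required annual nominal rate: (1+3.3%)(1+3.37%) − 1 = 6.78121%.
Cumulative over 5 years: (1 + 0.0678121)^5 − 1 ≈ 0.38827.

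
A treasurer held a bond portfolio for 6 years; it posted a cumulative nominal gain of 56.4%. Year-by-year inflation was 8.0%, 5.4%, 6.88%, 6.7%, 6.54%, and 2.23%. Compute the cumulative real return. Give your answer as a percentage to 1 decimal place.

Cumulative inflation factor: 1.080 × 1.054 × 1.0688 × 1.067 × 1.0654 × 1.0223 ≈ 1.41389.
Nominal growth factor: 1.56400. Real growth factor = 1.56400 / 1.41389 ≈ 1.10617.
Total real return ≈ 10.6166%.

10.6%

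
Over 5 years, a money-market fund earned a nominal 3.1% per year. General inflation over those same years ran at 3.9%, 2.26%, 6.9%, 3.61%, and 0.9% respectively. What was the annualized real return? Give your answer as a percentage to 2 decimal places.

Cumulative inflation factor: 1.039 × 1.0226 × 1.069 × 1.0361 × 1.009 ≈ 1.18739.
Nominal growth factor: 1.16491. Real growth factor = 1.16491 / 1.18739 ≈ 0.98107.
Annualized: 0.98107^(1/5) − 1 ≈ -0.00381.

-0.38%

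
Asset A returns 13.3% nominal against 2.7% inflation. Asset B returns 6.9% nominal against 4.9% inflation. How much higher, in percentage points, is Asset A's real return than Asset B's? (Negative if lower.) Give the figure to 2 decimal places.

Asset A real return: 1.133/1.027 − 1 = 10.321%.
Asset B real return: 1.069/1.049 − 1 = 1.907%.
Difference: 10.321 − 1.907 = 8.414 pp.

8.41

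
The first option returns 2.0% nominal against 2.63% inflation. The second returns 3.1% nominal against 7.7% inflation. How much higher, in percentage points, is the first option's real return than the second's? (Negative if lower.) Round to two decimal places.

3.66

The first option real return: 1.020/1.0263 − 1 = -0.614%.
The second real return: 1.031/1.077 − 1 = -4.271%.
Difference: -0.614 − (-4.271) = 3.657 pp.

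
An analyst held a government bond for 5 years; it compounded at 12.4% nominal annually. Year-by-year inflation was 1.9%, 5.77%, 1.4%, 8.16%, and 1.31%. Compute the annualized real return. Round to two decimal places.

8.42%

Cumulative inflation factor: 1.019 × 1.0577 × 1.014 × 1.0816 × 1.0131 ≈ 1.19755.
Nominal growth factor: 1.79404. Real growth factor = 1.79404 / 1.19755 ≈ 1.49809.
Annualized: 1.49809^(1/5) − 1 ≈ 0.08420.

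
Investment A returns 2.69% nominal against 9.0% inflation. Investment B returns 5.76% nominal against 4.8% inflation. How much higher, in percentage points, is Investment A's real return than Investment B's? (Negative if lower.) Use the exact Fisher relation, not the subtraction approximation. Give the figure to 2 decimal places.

-6.71

Investment A real return: 1.0269/1.090 − 1 = -5.789%.
Investment B real return: 1.0576/1.048 − 1 = 0.916%.
Difference: -5.789 − 0.916 = -6.705 pp.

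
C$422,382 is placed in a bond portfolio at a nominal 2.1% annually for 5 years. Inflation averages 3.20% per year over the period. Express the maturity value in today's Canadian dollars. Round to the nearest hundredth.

Nominal value at maturity: C$422,382 × (1 + 2.1%)^5 ≈ C$468,634.34.
Price-level factor over 5 years: (1 + 3.20%)^5 ≈ 1.1705729564.
Dividing the nominal maturity value by the price-level factor gives the value in today's money.

C$400,346.12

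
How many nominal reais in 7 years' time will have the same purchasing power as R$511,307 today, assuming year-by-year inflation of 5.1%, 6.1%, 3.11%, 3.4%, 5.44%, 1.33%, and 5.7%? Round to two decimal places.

Cumulative price-level factor: 1.051 × 1.061 × 1.0311 × 1.034 × 1.0544 × 1.0133 × 1.057 ≈ 1.3426346553.
Multiplying R$511,307 by the price-level factor gives the future nominal sum.

R$686,498.50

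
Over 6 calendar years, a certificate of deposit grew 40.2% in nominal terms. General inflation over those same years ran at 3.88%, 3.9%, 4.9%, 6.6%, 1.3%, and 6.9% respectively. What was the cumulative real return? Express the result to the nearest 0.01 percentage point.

7.27%

Cumulative inflation factor: 1.0388 × 1.039 × 1.049 × 1.066 × 1.013 × 1.069 ≈ 1.30698.
Nominal growth factor: 1.40200. Real growth factor = 1.40200 / 1.30698 ≈ 1.07271.
Total real return ≈ 7.2706%.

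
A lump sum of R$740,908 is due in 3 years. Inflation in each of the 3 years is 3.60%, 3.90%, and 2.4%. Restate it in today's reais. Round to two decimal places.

Price-level factor over 3 years: 1.0360 × 1.0390 × 1.024 = 1.102237696.
Purchasing power today: R$740,908 divided by that factor.

R$672,185.32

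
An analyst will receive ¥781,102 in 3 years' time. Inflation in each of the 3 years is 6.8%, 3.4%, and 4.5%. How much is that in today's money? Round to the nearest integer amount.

¥676,861

Price-level factor over 3 years: 1.068 × 1.034 × 1.045 = 1.15400604.
Purchasing power today: ¥781,102 divided by that factor.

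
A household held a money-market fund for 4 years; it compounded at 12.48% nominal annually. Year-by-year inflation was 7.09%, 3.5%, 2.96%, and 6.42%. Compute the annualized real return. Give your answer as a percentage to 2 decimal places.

7.15%

Cumulative inflation factor: 1.0709 × 1.035 × 1.0296 × 1.0642 ≈ 1.21445.
Nominal growth factor: 1.60067. Real growth factor = 1.60067 / 1.21445 ≈ 1.31801.
Annualized: 1.31801^(1/4) − 1 ≈ 0.07147.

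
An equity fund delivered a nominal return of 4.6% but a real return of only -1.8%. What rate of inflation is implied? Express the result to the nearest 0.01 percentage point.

From (1+r_nom) = (1+r_real)(1+π), we get 1+π = (1 + 4.6%)/(1 − 1.8%) = 1.046/0.982 ≈ 1.06517.
So π ≈ 6.5173%.

6.52%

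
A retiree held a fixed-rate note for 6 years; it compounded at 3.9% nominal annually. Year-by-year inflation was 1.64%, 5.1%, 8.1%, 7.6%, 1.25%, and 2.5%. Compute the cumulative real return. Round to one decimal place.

Cumulative inflation factor: 1.0164 × 1.051 × 1.081 × 1.076 × 1.0125 × 1.025 ≈ 1.28951.
Nominal growth factor: 1.25804. Real growth factor = 1.25804 / 1.28951 ≈ 0.97559.
Total real return ≈ -2.4406%.

-2.4%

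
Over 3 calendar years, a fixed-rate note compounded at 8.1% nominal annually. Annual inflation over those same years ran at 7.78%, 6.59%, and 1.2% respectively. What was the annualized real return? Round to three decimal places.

2.805%

Cumulative inflation factor: 1.0778 × 1.0659 × 1.012 ≈ 1.16261.
Nominal growth factor: 1.26321. Real growth factor = 1.26321 / 1.16261 ≈ 1.08653.
Annualized: 1.08653^(1/3) − 1 ≈ 0.02805.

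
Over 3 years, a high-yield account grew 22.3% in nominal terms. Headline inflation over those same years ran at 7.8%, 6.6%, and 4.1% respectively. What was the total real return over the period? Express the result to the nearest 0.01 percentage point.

2.24%

Cumulative inflation factor: 1.078 × 1.066 × 1.041 ≈ 1.19626.
Nominal growth factor: 1.22300. Real growth factor = 1.22300 / 1.19626 ≈ 1.02235.
Total real return ≈ 2.2350%.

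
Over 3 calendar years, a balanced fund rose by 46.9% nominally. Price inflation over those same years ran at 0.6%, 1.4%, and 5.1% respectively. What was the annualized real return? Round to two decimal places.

11.07%

Cumulative inflation factor: 1.006 × 1.014 × 1.051 ≈ 1.07211.
Nominal growth factor: 1.46900. Real growth factor = 1.46900 / 1.07211 ≈ 1.37020.
Annualized: 1.37020^(1/3) − 1 ≈ 0.11069.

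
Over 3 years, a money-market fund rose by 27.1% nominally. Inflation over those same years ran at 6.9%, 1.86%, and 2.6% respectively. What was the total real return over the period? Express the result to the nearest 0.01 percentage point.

Cumulative inflation factor: 1.069 × 1.0186 × 1.026 ≈ 1.11719.
Nominal growth factor: 1.27100. Real growth factor = 1.27100 / 1.11719 ≈ 1.13767.
Total real return ≈ 13.7671%.

13.77%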